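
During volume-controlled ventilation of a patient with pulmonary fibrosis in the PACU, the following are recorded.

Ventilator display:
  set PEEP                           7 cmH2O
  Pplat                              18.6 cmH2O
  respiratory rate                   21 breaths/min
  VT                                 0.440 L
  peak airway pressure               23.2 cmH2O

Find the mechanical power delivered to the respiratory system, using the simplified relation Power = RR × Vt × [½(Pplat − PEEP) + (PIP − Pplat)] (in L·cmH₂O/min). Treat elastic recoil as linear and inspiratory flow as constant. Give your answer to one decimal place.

Per-breath work = Vt × [½(Pplat−PEEP) + (PIP−Pplat)] = 0.440 × [0.5×11.6 + 4.6] = 0.440 × 10.4 = 4.576 L·cmH2O.
Power = 21 × 4.576 = 96.096 L·cmH2O/min.

96.1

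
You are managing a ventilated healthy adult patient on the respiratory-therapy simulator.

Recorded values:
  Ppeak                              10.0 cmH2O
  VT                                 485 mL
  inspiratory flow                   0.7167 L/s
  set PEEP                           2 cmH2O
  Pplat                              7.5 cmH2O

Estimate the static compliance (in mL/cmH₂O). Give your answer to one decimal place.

Cstat = Vt / (Pplat − PEEP) = 485 / (7.5 − 2) = 485 / 5.5 = 88.182 mL/cmH2O.

88.2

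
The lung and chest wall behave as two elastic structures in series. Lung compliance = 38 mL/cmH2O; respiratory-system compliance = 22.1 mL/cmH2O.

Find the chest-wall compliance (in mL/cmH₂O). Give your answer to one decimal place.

52.8

1/Ccw = 1/Crs − 1/CL.
1/Ccw = 1/22.1 − 1/38 = 0.01893.
Ccw = 52.826 mL/cmH2O.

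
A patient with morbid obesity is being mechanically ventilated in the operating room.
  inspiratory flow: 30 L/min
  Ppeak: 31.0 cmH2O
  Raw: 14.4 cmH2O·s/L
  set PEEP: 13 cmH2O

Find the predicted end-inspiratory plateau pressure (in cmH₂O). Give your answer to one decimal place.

Flow: 30 L/min ÷ 60 = 0.5 L/s.
Pplat = PIP − Raw × flow = 31.0 − 14.4 × 0.5 = 31.0 − 7.2 = 23.8 cmH2O.

23.8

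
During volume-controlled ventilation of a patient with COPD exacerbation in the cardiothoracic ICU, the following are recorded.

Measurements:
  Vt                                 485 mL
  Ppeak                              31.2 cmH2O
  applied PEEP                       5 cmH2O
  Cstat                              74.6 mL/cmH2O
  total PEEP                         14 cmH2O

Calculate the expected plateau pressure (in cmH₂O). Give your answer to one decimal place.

20.5

End-expiratory occlusion gives total PEEP = 14 cmH2O (intrinsic PEEP = 14 − 5 = 9). Use total PEEP for the elastic gradient.
Pplat = PEEPtotal + Vt / Cstat = 14 + 485 / 74.6 = 14 + 6.501 = 20.501 cmH2O.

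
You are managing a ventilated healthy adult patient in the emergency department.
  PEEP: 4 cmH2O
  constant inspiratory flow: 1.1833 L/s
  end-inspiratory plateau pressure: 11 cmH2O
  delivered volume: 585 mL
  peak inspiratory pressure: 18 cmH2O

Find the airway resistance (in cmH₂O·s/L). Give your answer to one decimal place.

Raw = (PIP − Pplat) / flow = (18 − 11) / 1.1833 = 7.0 / 1.1833 = 5.916 cmH2O·s/L.

5.9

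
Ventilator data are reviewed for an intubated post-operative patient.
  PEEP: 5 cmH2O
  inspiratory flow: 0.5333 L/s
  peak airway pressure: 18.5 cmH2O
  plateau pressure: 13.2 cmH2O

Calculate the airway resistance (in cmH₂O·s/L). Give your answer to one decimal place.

Raw = (PIP − Pplat) / flow = (18.5 − 13.2) / 0.5333 = 5.3 / 0.5333 = 9.938 cmH2O·s/L.

9.9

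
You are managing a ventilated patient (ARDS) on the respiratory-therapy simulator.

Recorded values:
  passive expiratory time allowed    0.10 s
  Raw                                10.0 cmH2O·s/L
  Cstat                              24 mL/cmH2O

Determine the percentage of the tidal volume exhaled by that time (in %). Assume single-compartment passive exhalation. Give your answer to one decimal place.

τ = R × C = 10.0 × 24 mL/cmH2O = 10.0 × 0.024 L/cmH2O = 0.24 s.
Passive exhalation: V(t)/V₀ = e^(−t/τ) = e^(−0.10/0.24) = 0.6592.
Fraction exhaled = 1 − 0.6592 = 0.3408 → 34.08%.

34.1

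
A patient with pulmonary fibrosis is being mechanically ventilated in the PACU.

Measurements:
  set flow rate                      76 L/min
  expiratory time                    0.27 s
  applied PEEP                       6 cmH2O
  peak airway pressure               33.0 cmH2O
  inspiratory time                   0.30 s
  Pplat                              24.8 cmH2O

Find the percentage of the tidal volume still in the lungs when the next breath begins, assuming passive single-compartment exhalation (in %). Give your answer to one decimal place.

12.7

Flow: 76 L/min ÷ 60 = 1.2667 L/s.
Vt = flow × Ti = 1.2667 L/s × 0.30 s × 1000 mL/L = 380.01 mL.
R = (PIP − Pplat)/V̇ = (33.0 − 24.8) / 1.2667 = 8.2/1.2667 = 6.474 cmH2O·s/L.
C = Vt/(Pplat − PEEP) = 380.01 / (24.8 − 6) = 380.01/18.8 = 20.213 mL/cmH2O.
τ = R × C = 6.474 × 0.02021 L/cmH2O = 0.1308 s.
Fraction remaining at end-expiration = e^(−Te/τ) = e^(−0.27/0.1308) = 0.1269 → 12.69%.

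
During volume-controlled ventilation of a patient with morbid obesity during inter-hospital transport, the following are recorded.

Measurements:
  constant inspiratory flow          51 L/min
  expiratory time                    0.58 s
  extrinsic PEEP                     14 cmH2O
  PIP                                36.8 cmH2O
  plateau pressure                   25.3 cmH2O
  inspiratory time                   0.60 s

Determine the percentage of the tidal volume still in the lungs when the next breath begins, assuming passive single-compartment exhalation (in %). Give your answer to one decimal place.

Flow: 51 L/min ÷ 60 = 0.85 L/s.
Vt = flow × Ti = 0.85 L/s × 0.60 s × 1000 mL/L = 510.0 mL.
R = (PIP − Pplat)/V̇ = (36.8 − 25.3) / 0.85 = 11.5/0.85 = 13.529 cmH2O·s/L.
C = Vt/(Pplat − PEEP) = 510.0 / (25.3 − 14) = 510.0/11.3 = 45.133 mL/cmH2O.
τ = R × C = 13.529 × 0.04513 L/cmH2O = 0.6106 s.
Fraction remaining at end-expiration = e^(−Te/τ) = e^(−0.58/0.6106) = 0.3868 → 38.68%.

38.7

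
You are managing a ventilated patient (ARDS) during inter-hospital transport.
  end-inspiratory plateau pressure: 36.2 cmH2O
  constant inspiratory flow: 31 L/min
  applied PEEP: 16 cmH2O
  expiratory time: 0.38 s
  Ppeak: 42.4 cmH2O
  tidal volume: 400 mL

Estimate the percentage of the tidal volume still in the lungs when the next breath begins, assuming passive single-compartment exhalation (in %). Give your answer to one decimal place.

Flow: 31 L/min ÷ 60 = 0.5167 L/s.
R = (PIP − Pplat)/V̇ = (42.4 − 36.2) / 0.5167 = 6.2/0.5167 = 11.999 cmH2O·s/L.
C = Vt/(Pplat − PEEP) = 400.0 / (36.2 − 16) = 400.0/20.2 = 19.802 mL/cmH2O.
τ = R × C = 11.999 × 0.0198 L/cmH2O = 0.2376 s.
Fraction remaining at end-expiration = e^(−Te/τ) = e^(−0.38/0.2376) = 0.202 → 20.2%.

20.2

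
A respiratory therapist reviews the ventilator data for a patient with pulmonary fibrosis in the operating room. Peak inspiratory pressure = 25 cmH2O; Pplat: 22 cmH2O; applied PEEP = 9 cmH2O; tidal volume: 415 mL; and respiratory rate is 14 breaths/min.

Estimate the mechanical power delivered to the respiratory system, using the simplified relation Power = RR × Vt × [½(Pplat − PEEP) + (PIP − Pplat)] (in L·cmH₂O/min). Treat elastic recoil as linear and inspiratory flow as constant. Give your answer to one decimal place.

55.2

Per-breath work = Vt × [½(Pplat−PEEP) + (PIP−Pplat)] = 0.415 × [0.5×13.0 + 3.0] = 0.415 × 9.5 = 3.943 L·cmH2O.
Power = 14 × 3.943 = 55.202 L·cmH2O/min.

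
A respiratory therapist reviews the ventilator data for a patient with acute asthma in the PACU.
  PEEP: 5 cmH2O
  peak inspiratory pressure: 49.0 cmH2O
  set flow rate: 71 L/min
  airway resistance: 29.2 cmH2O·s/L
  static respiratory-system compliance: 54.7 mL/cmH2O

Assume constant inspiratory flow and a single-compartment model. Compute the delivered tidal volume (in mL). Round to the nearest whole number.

Flow: 71 L/min ÷ 60 = 1.1833 L/s.
Equation of motion (constant flow): PIP = Vt/C + R·V̇ + PEEP.
Vt/C = PIP − R·V̇ − PEEP = 49.0 − 34.552 − 5 = 9.448 cmH2O.
Vt = C × 9.448 = 54.7 × 9.448 = 516.81 mL.

517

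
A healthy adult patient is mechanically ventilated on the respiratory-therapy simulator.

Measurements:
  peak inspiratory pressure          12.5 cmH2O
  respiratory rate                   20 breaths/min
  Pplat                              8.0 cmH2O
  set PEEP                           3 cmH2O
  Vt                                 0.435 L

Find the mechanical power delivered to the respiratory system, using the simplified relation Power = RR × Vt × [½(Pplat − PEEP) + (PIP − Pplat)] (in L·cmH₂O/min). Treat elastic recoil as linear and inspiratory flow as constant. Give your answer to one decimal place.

60.9

Per-breath work = Vt × [½(Pplat−PEEP) + (PIP−Pplat)] = 0.435 × [0.5×5.0 + 4.5] = 0.435 × 7.0 = 3.045 L·cmH2O.
Power = 20 × 3.045 = 60.9 L·cmH2O/min.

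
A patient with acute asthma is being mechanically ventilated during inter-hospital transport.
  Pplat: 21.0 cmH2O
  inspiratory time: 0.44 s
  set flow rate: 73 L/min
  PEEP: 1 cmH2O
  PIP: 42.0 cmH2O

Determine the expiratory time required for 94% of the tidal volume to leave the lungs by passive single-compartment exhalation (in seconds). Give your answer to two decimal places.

1.30

Flow: 73 L/min ÷ 60 = 1.2167 L/s.
Vt = flow × Ti = 1.2167 L/s × 0.44 s × 1000 mL/L = 535.35 mL.
R = (PIP − Pplat)/V̇ = (42.0 − 21.0) / 1.2167 = 21.0/1.2167 = 17.26 cmH2O·s/L.
C = Vt/(Pplat − PEEP) = 535.35 / (21.0 − 1) = 535.35/20.0 = 26.768 mL/cmH2O.
τ = R × C = 17.26 × 0.02677 L/cmH2O = 0.4621 s.
t = −τ·ln(1 − 0.94) = −0.4621·ln(0.06) = 1.3 s.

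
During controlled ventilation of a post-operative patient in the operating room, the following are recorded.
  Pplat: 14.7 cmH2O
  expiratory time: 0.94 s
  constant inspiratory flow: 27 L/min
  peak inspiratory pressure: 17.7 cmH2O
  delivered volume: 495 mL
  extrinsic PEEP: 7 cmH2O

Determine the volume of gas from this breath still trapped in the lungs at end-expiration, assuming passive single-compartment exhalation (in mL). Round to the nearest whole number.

55

Flow: 27 L/min ÷ 60 = 0.45 L/s.
R = (PIP − Pplat)/V̇ = (17.7 − 14.7) / 0.45 = 3.0/0.45 = 6.667 cmH2O·s/L.
C = Vt/(Pplat − PEEP) = 495.0 / (14.7 − 7) = 495.0/7.7 = 64.286 mL/cmH2O.
τ = R × C = 6.667 × 0.06429 L/cmH2O = 0.4286 s.
Fraction remaining = e^(−Te/τ) = e^(−0.94/0.4286) = 0.1116.
Trapped volume = 495.0 × 0.1116 = 55.242 mL.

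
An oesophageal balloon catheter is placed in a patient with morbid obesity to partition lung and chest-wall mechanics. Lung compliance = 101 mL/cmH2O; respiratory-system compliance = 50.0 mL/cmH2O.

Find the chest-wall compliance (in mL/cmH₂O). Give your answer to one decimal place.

1/Ccw = 1/Crs − 1/CL.
1/Ccw = 1/50.0 − 1/101 = 0.0101.
Ccw = 99.01 mL/cmH2O.

99.0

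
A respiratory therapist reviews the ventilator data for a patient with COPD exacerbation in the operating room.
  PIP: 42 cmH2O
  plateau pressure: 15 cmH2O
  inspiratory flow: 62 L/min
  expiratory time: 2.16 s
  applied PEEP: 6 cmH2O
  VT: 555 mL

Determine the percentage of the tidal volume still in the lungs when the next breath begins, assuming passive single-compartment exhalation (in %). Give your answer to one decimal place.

26.2

Flow: 62 L/min ÷ 60 = 1.0333 L/s.
R = (PIP − Pplat)/V̇ = (42 − 15) / 1.0333 = 27.0/1.0333 = 26.13 cmH2O·s/L.
C = Vt/(Pplat − PEEP) = 555.0 / (15 − 6) = 555.0/9.0 = 61.667 mL/cmH2O.
τ = R × C = 26.13 × 0.06167 L/cmH2O = 1.611 s.
Fraction remaining at end-expiration = e^(−Te/τ) = e^(−2.16/1.611) = 0.2616 → 26.16%.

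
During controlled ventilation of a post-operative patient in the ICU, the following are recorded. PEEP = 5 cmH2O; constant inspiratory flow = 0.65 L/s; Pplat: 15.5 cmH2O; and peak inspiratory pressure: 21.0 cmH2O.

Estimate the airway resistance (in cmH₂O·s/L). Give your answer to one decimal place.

Raw = (PIP − Pplat) / flow = (21.0 − 15.5) / 0.65 = 5.5 / 0.65 = 8.462 cmH2O·s/L.

8.5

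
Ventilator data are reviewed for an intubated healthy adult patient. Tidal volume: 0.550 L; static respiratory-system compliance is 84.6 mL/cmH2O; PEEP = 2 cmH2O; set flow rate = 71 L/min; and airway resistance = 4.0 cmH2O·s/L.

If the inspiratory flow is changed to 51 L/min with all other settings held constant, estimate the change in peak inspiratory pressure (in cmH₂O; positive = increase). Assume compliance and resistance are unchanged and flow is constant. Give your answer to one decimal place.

-1.3

Flow: 71 L/min ÷ 60 = 1.1833 L/s.
New flow: 51 L/min ÷ 60 = 0.85 L/s.
PIP = Vt/C + R·V̇ + PEEP (constant-flow equation of motion).
Only the resistive term changes: ΔPIP = R × ΔV̇ = 4.0 × (0.85 − 1.1833) = 4.0 × -0.3333 = -1.333 cmH2O.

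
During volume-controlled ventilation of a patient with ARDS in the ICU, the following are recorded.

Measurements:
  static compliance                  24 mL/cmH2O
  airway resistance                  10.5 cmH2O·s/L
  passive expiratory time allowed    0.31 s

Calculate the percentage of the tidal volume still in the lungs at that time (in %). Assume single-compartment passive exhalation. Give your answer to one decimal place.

29.2

τ = R × C = 10.5 × 24 mL/cmH2O = 10.5 × 0.024 L/cmH2O = 0.252 s.
Passive exhalation: V(t)/V₀ = e^(−t/τ) = e^(−0.31/0.252) = 0.2922.
Fraction remaining = 0.2922 → 29.22%.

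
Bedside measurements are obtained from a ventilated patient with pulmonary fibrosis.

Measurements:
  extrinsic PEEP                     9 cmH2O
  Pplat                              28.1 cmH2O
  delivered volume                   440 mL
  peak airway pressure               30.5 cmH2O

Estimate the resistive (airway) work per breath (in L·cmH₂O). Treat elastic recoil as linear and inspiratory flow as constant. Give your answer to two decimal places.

With constant inspiratory flow the resistive pressure is constant at PIP − Pplat = 30.5 − 28.1 = 2.4 cmH2O, so resistive work = 2.4 × 0.440 = 1.056 L·cmH2O.

1.06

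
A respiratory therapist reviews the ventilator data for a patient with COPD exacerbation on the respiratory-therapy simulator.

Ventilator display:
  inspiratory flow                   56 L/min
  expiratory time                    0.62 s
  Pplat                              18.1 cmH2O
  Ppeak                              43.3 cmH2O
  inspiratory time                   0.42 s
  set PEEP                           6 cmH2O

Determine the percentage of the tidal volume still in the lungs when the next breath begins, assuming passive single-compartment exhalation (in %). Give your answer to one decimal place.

Flow: 56 L/min ÷ 60 = 0.9333 L/s.
Vt = flow × Ti = 0.9333 L/s × 0.42 s × 1000 mL/L = 391.99 mL.
R = (PIP − Pplat)/V̇ = (43.3 − 18.1) / 0.9333 = 25.2/0.9333 = 27.001 cmH2O·s/L.
C = Vt/(Pplat − PEEP) = 391.99 / (18.1 − 6) = 391.99/12.1 = 32.396 mL/cmH2O.
τ = R × C = 27.001 × 0.0324 L/cmH2O = 0.8748 s.
Fraction remaining at end-expiration = e^(−Te/τ) = e^(−0.62/0.8748) = 0.4923 → 49.23%.

49.2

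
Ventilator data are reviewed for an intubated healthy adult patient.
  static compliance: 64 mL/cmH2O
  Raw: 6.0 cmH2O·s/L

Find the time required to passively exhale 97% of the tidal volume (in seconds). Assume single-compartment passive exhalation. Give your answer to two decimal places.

1.35

τ = R × C = 6.0 × 64 mL/cmH2O = 6.0 × 0.064 L/cmH2O = 0.384 s.
Exhaled fraction f = 1 − e^(−t/τ) → t = −τ·ln(1 − f) = −0.384·ln(0.03) = 1.347 s.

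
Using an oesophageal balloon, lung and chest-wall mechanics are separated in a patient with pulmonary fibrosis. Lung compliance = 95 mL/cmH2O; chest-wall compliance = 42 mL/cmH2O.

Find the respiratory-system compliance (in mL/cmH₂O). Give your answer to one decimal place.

29.1

Lung and chest wall are elastances in series: 1/Crs = 1/CL + 1/Ccw.
1/Crs = 1/95 + 1/42 = 0.03434.
Crs = 29.121 mL/cmH2O.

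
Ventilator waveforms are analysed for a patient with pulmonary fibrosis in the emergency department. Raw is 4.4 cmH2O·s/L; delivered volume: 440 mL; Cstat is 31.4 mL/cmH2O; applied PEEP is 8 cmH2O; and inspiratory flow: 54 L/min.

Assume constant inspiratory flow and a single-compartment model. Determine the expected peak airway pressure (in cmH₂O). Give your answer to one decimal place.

Flow: 54 L/min ÷ 60 = 0.9 L/s.
Equation of motion (constant flow): PIP = Vt/C + R·V̇ + PEEP.
PIP = 440/31.4 + 4.4×0.9 + 8 = 14.013 + 3.96 + 8 = 25.973 cmH2O.

26.0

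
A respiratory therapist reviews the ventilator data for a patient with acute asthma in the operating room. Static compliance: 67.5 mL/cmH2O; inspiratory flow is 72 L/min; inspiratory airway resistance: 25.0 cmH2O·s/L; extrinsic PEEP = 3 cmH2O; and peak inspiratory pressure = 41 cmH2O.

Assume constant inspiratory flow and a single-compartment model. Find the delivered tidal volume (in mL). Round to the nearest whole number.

Flow: 72 L/min ÷ 60 = 1.2 L/s.
Equation of motion (constant flow): PIP = Vt/C + R·V̇ + PEEP.
Vt/C = PIP − R·V̇ − PEEP = 41 − 30.0 − 3 = 8.0 cmH2O.
Vt = C × 8.0 = 67.5 × 8.0 = 540.0 mL.

540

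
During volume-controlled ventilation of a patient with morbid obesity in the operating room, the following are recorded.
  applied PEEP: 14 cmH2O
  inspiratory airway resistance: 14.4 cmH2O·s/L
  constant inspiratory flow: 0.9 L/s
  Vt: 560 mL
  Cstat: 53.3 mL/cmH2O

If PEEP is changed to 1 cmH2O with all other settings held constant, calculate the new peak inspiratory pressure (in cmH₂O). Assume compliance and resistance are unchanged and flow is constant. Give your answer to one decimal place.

24.5

PIP = Vt/C + R·V̇ + PEEP (constant-flow equation of motion).
Only the baseline term changes: ΔPIP = ΔPEEP = 1 − 14 = -13.0 cmH2O.
Original PIP = 560/53.3 + 14.4×0.9 + 14 = 37.467 cmH2O; new PIP = 37.467 + (-13.0) = 24.467 cmH2O.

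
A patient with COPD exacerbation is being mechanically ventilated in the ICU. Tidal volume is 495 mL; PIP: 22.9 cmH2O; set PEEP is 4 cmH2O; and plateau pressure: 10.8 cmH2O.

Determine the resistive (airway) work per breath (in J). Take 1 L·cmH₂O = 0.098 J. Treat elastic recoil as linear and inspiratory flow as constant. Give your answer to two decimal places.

0.59

With constant inspiratory flow the resistive pressure is constant at PIP − Pplat = 22.9 − 10.8 = 12.1 cmH2O, so resistive work = 12.1 × 0.495 = 5.99 L·cmH2O.
× 0.098 J/(L·cmH2O) → 0.587 J.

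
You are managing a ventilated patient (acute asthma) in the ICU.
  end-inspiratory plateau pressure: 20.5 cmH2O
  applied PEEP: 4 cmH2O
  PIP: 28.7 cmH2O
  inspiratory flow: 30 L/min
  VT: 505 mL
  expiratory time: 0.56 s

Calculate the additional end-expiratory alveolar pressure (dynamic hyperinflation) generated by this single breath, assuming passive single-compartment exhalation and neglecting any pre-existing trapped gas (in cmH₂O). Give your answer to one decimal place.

Flow: 30 L/min ÷ 60 = 0.5 L/s.
R = (PIP − Pplat)/V̇ = (28.7 − 20.5) / 0.5 = 8.2/0.5 = 16.4 cmH2O·s/L.
C = Vt/(Pplat − PEEP) = 505.0 / (20.5 − 4) = 505.0/16.5 = 30.606 mL/cmH2O.
τ = R × C = 16.4 × 0.03061 L/cmH2O = 0.502 s.
Fraction remaining = e^(−Te/τ) = e^(−0.56/0.502) = 0.3277; trapped volume = 505.0 × 0.3277 = 165.49 mL.
Additional alveolar pressure from trapping ≈ V_trapped / C = 165.49 / 30.606 = 5.407 cmH2O.

5.4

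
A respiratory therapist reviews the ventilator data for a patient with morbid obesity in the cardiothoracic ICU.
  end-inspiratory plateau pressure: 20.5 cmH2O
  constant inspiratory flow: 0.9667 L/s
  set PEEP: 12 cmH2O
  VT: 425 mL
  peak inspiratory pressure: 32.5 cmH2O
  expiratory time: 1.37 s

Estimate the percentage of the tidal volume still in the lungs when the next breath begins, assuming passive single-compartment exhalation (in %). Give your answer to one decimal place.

R = (PIP − Pplat)/V̇ = (32.5 − 20.5) / 0.9667 = 12.0/0.9667 = 12.413 cmH2O·s/L.
C = Vt/(Pplat − PEEP) = 425.0 / (20.5 − 12) = 425.0/8.5 = 50.0 mL/cmH2O.
τ = R × C = 12.413 × 0.05 L/cmH2O = 0.6207 s.
Fraction remaining at end-expiration = e^(−Te/τ) = e^(−1.37/0.6207) = 0.11 → 11.0%.

11.0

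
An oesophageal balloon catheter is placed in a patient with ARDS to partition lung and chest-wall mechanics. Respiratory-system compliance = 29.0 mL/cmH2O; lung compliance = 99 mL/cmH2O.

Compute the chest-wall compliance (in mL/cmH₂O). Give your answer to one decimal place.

1/Ccw = 1/Crs − 1/CL.
1/Ccw = 1/29.0 − 1/99 = 0.02438.
Ccw = 41.017 mL/cmH2O.

41.0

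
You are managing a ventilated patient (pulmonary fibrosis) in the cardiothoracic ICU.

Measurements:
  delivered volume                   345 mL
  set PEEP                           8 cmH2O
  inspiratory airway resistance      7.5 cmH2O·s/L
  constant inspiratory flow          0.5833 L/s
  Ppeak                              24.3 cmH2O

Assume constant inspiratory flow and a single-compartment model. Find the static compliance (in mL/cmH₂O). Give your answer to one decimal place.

28.9

Equation of motion (constant flow): PIP = Vt/C + R·V̇ + PEEP.
Vt/C = PIP − R·V̇ − PEEP = 24.3 − 7.5×0.5833 − 8 = 24.3 − 4.375 − 8 = 11.925 cmH2O.
C = Vt / 11.925 = 345 / 11.925 = 28.931 mL/cmH2O.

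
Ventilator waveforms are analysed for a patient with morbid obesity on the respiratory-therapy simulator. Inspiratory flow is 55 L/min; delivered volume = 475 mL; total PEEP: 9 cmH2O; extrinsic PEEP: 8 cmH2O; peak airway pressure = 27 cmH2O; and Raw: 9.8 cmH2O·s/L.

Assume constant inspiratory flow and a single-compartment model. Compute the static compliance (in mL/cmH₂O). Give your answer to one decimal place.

Flow: 55 L/min ÷ 60 = 0.9167 L/s.
Total PEEP = 9 cmH2O (set 8 + intrinsic 1); this is the baseline alveolar pressure.
Equation of motion (constant flow): PIP = Vt/C + R·V̇ + PEEP.
Vt/C = PIP − R·V̇ − PEEP = 27 − 9.8×0.9167 − 9 = 27 − 8.984 − 9 = 9.016 cmH2O.
C = Vt / 9.016 = 475 / 9.016 = 52.684 mL/cmH2O.

52.7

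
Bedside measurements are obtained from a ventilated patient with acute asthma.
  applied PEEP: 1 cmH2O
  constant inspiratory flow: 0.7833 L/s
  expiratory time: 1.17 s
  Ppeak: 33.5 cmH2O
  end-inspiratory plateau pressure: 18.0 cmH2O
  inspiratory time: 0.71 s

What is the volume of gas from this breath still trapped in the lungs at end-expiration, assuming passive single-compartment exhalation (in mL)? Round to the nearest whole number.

91

Vt = flow × Ti = 0.7833 L/s × 0.71 s × 1000 mL/L = 556.14 mL.
R = (PIP − Pplat)/V̇ = (33.5 − 18.0) / 0.7833 = 15.5/0.7833 = 19.788 cmH2O·s/L.
C = Vt/(Pplat − PEEP) = 556.14 / (18.0 − 1) = 556.14/17.0 = 32.714 mL/cmH2O.
τ = R × C = 19.788 × 0.03271 L/cmH2O = 0.6473 s.
Fraction remaining = e^(−Te/τ) = e^(−1.17/0.6473) = 0.1641.
Trapped volume = 556.14 × 0.1641 = 91.263 mL.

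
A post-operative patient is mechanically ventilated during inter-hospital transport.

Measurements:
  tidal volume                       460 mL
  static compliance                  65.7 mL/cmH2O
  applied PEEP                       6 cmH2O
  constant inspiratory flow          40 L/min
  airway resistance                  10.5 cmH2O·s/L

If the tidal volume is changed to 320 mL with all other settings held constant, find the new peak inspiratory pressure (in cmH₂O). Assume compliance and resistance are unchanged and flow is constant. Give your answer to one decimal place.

Flow: 40 L/min ÷ 60 = 0.6667 L/s.
PIP = Vt/C + R·V̇ + PEEP (constant-flow equation of motion).
Only the elastic term changes: ΔPIP = ΔVt / C = (320 − 460) / 65.7 = -2.131 cmH2O.
Original PIP = 460/65.7 + 10.5×0.6667 + 6 = 20.002 cmH2O; new PIP = 20.002 + (-2.131) = 17.871 cmH2O.

17.9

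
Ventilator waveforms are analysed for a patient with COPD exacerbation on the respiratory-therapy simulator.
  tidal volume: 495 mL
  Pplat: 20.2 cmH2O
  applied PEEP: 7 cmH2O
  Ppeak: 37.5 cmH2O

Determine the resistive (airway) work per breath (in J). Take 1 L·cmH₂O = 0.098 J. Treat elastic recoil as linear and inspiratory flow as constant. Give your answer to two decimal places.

With constant inspiratory flow the resistive pressure is constant at PIP − Pplat = 37.5 − 20.2 = 17.3 cmH2O, so resistive work = 17.3 × 0.495 = 8.564 L·cmH2O.
× 0.098 J/(L·cmH2O) → 0.8393 J.

0.84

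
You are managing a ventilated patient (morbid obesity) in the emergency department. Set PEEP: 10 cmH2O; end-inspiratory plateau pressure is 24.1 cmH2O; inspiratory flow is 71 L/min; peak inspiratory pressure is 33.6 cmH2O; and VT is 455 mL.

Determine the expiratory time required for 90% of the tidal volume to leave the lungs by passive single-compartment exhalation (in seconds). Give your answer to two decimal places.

0.60

Flow: 71 L/min ÷ 60 = 1.1833 L/s.
R = (PIP − Pplat)/V̇ = (33.6 − 24.1) / 1.1833 = 9.5/1.1833 = 8.028 cmH2O·s/L.
C = Vt/(Pplat − PEEP) = 455.0 / (24.1 − 10) = 455.0/14.1 = 32.27 mL/cmH2O.
τ = R × C = 8.028 × 0.03227 L/cmH2O = 0.2591 s.
t = −τ·ln(1 − 0.90) = −0.2591·ln(0.1) = 0.5966 s.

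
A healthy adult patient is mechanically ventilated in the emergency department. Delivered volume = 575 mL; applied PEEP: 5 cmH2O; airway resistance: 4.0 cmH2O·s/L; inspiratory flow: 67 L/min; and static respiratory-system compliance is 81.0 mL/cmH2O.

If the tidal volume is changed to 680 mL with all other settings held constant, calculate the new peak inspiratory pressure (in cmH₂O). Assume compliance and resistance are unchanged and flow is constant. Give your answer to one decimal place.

Flow: 67 L/min ÷ 60 = 1.1167 L/s.
PIP = Vt/C + R·V̇ + PEEP (constant-flow equation of motion).
Only the elastic term changes: ΔPIP = ΔVt / C = (680 − 575) / 81.0 = 1.296 cmH2O.
Original PIP = 575/81.0 + 4.0×1.1167 + 5 = 16.566 cmH2O; new PIP = 16.566 + (1.296) = 17.862 cmH2O.

17.9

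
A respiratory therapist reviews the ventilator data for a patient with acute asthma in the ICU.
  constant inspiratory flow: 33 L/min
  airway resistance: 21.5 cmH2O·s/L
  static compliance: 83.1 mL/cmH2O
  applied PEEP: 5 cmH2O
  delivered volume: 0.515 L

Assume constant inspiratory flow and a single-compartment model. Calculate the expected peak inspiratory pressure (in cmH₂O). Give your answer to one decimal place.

23.0

Flow: 33 L/min ÷ 60 = 0.55 L/s.
Equation of motion (constant flow): PIP = Vt/C + R·V̇ + PEEP.
PIP = 515/83.1 + 21.5×0.55 + 5 = 6.197 + 11.825 + 5 = 23.022 cmH2O.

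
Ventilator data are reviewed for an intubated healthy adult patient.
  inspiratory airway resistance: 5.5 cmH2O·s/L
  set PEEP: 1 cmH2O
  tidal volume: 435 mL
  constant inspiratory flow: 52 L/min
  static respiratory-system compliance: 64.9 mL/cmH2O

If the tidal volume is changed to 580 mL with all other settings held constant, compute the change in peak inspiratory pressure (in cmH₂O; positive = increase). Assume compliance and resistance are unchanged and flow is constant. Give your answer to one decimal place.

2.2

PIP = Vt/C + R·V̇ + PEEP (constant-flow equation of motion).
Only the elastic term changes: ΔPIP = ΔVt / C = (580 − 435) / 64.9 = 2.234 cmH2O.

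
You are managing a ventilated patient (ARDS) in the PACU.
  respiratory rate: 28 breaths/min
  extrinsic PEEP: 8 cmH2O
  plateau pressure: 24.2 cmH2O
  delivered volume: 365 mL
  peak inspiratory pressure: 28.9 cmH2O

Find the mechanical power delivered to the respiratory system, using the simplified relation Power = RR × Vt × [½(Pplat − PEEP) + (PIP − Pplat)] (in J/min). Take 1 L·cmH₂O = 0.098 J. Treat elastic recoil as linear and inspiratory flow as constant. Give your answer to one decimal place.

12.8

Per-breath work = Vt × [½(Pplat−PEEP) + (PIP−Pplat)] = 0.365 × [0.5×16.2 + 4.7] = 0.365 × 12.8 = 4.672 L·cmH2O.
Power = 28 × 4.672 = 130.82 L·cmH2O/min.
× 0.098 J/(L·cmH2O) → 12.82 J/min.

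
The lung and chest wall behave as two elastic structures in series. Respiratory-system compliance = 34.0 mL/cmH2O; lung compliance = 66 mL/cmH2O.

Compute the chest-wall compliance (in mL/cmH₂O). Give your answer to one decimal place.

70.1

1/Ccw = 1/Crs − 1/CL.
1/Ccw = 1/34.0 − 1/66 = 0.01426.
Ccw = 70.126 mL/cmH2O.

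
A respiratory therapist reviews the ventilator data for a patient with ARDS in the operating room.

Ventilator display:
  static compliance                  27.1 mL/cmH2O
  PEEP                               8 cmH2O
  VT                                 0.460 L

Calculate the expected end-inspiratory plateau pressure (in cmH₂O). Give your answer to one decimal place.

25.0

Pplat = PEEP + Vt / Cstat = 8 + 460 / 27.1 = 8 + 16.974 = 24.974 cmH2O.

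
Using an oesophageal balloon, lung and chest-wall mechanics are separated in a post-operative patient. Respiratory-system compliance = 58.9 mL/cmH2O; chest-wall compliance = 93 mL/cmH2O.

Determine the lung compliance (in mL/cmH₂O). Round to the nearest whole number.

1/CL = 1/Crs − 1/Ccw.
1/CL = 1/58.9 − 1/93 = 0.006225.
CL = 160.64 mL/cmH2O.

161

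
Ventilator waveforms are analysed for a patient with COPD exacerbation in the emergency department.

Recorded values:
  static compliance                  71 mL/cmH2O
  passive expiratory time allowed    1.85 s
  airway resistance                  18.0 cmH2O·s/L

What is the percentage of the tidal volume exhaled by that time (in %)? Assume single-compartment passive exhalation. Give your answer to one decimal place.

76.5

τ = R × C = 18.0 × 71 mL/cmH2O = 18.0 × 0.071 L/cmH2O = 1.278 s.
Passive exhalation: V(t)/V₀ = e^(−t/τ) = e^(−1.85/1.278) = 0.2351.
Fraction exhaled = 1 − 0.2351 = 0.7649 → 76.49%.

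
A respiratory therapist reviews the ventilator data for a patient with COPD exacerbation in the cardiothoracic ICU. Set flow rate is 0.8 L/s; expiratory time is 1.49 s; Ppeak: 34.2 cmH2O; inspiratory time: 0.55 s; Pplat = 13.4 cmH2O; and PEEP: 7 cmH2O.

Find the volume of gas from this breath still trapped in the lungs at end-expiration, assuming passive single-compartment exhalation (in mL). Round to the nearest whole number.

191

Vt = flow × Ti = 0.8 L/s × 0.55 s × 1000 mL/L = 440.0 mL.
R = (PIP − Pplat)/V̇ = (34.2 − 13.4) / 0.8 = 20.8/0.8 = 26.0 cmH2O·s/L.
C = Vt/(Pplat − PEEP) = 440.0 / (13.4 − 7) = 440.0/6.4 = 68.75 mL/cmH2O.
τ = R × C = 26.0 × 0.06875 L/cmH2O = 1.788 s.
Fraction remaining = e^(−Te/τ) = e^(−1.49/1.788) = 0.4346.
Trapped volume = 440.0 × 0.4346 = 191.22 mL.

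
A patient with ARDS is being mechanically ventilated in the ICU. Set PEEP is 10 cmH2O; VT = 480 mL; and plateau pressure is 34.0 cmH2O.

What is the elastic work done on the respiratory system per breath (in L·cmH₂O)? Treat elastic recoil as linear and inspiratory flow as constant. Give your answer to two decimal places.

Elastic work ≈ ½ × (Pplat − PEEP) × Vt = 0.5 × (34.0 − 10) × 0.480 L = 0.5 × 24.0 × 0.480 = 5.76 L·cmH2O.

5.76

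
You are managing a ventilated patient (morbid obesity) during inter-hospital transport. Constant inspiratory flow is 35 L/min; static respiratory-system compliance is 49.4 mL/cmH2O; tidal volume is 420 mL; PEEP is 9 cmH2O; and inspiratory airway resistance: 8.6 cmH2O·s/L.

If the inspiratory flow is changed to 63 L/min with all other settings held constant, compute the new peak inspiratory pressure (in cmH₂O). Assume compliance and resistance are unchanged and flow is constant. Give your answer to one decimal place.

Flow: 35 L/min ÷ 60 = 0.5833 L/s.
New flow: 63 L/min ÷ 60 = 1.05 L/s.
PIP = Vt/C + R·V̇ + PEEP (constant-flow equation of motion).
Only the resistive term changes: ΔPIP = R × ΔV̇ = 8.6 × (1.05 − 0.5833) = 8.6 × 0.4667 = 4.014 cmH2O.
Original PIP = 420/49.4 + 8.6×0.5833 + 9 = 22.518 cmH2O; new PIP = 22.518 + (4.014) = 26.532 cmH2O.

26.5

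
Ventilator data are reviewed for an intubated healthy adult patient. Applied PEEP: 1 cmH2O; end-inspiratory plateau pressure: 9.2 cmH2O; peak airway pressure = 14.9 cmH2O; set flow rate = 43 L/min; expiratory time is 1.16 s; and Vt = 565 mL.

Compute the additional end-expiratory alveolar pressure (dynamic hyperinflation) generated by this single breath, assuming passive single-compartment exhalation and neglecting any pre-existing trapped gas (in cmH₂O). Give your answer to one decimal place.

1.0

Flow: 43 L/min ÷ 60 = 0.7167 L/s.
R = (PIP − Pplat)/V̇ = (14.9 − 9.2) / 0.7167 = 5.7/0.7167 = 7.953 cmH2O·s/L.
C = Vt/(Pplat − PEEP) = 565.0 / (9.2 − 1) = 565.0/8.2 = 68.902 mL/cmH2O.
τ = R × C = 7.953 × 0.0689 L/cmH2O = 0.548 s.
Fraction remaining = e^(−Te/τ) = e^(−1.16/0.548) = 0.1204; trapped volume = 565.0 × 0.1204 = 68.026 mL.
Additional alveolar pressure from trapping ≈ V_trapped / C = 68.026 / 68.902 = 0.9873 cmH2O.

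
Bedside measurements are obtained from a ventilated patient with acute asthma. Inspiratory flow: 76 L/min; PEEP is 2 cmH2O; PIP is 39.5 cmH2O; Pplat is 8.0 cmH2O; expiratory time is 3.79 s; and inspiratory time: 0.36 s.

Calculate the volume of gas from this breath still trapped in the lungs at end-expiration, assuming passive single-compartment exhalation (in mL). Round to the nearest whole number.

Flow: 76 L/min ÷ 60 = 1.2667 L/s.
Vt = flow × Ti = 1.2667 L/s × 0.36 s × 1000 mL/L = 456.01 mL.
R = (PIP − Pplat)/V̇ = (39.5 − 8.0) / 1.2667 = 31.5/1.2667 = 24.868 cmH2O·s/L.
C = Vt/(Pplat − PEEP) = 456.01 / (8.0 − 2) = 456.01/6.0 = 76.002 mL/cmH2O.
τ = R × C = 24.868 × 0.076 L/cmH2O = 1.89 s.
Fraction remaining = e^(−Te/τ) = e^(−3.79/1.89) = 0.1346.
Trapped volume = 456.01 × 0.1346 = 61.379 mL.

61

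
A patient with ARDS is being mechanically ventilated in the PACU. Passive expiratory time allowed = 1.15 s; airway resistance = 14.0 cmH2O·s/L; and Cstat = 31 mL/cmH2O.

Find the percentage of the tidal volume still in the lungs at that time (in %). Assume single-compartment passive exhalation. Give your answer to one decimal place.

7.1

τ = R × C = 14.0 × 31 mL/cmH2O = 14.0 × 0.031 L/cmH2O = 0.434 s.
Passive exhalation: V(t)/V₀ = e^(−t/τ) = e^(−1.15/0.434) = 0.07067.
Fraction remaining = 0.07067 → 7.067%.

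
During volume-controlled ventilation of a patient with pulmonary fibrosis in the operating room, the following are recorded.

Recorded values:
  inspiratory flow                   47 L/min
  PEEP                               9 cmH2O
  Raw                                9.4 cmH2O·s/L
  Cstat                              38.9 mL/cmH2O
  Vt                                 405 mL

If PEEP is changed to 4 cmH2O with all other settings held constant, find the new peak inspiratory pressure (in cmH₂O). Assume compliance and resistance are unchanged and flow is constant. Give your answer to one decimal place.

21.8

Flow: 47 L/min ÷ 60 = 0.7833 L/s.
PIP = Vt/C + R·V̇ + PEEP (constant-flow equation of motion).
Only the baseline term changes: ΔPIP = ΔPEEP = 4 − 9 = -5.0 cmH2O.
Original PIP = 405/38.9 + 9.4×0.7833 + 9 = 26.774 cmH2O; new PIP = 26.774 + (-5.0) = 21.774 cmH2O.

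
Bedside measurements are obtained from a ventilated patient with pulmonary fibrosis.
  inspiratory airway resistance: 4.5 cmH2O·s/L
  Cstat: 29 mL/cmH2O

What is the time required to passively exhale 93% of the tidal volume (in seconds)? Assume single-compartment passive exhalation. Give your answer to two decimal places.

τ = R × C = 4.5 × 29 mL/cmH2O = 4.5 × 0.029 L/cmH2O = 0.1305 s.
Exhaled fraction f = 1 − e^(−t/τ) → t = −τ·ln(1 − f) = −0.1305·ln(0.07) = 0.347 s.

0.35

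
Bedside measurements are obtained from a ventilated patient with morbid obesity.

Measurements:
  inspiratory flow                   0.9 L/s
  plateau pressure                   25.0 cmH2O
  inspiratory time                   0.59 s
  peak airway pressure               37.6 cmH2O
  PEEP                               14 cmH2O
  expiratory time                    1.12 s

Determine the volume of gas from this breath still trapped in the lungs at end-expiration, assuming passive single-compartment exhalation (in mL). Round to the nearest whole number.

Vt = flow × Ti = 0.9 L/s × 0.59 s × 1000 mL/L = 531.0 mL.
R = (PIP − Pplat)/V̇ = (37.6 − 25.0) / 0.9 = 12.6/0.9 = 14.0 cmH2O·s/L.
C = Vt/(Pplat − PEEP) = 531.0 / (25.0 − 14) = 531.0/11.0 = 48.273 mL/cmH2O.
τ = R × C = 14.0 × 0.04827 L/cmH2O = 0.6758 s.
Fraction remaining = e^(−Te/τ) = e^(−1.12/0.6758) = 0.1907.
Trapped volume = 531.0 × 0.1907 = 101.26 mL.

101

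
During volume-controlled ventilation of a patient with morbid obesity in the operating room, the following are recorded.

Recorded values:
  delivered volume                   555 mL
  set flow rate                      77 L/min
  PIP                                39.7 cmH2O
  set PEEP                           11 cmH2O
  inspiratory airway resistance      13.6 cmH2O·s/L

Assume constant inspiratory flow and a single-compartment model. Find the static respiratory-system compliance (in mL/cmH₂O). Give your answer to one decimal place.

49.3

Flow: 77 L/min ÷ 60 = 1.2833 L/s.
Equation of motion (constant flow): PIP = Vt/C + R·V̇ + PEEP.
Vt/C = PIP − R·V̇ − PEEP = 39.7 − 13.6×1.2833 − 11 = 39.7 − 17.453 − 11 = 11.247 cmH2O.
C = Vt / 11.247 = 555 / 11.247 = 49.346 mL/cmH2O.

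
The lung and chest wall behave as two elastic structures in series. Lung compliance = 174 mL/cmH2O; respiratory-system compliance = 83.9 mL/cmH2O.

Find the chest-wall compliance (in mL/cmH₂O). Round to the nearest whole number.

1/Ccw = 1/Crs − 1/CL.
1/Ccw = 1/83.9 − 1/174 = 0.006172.
Ccw = 162.02 mL/cmH2O.

162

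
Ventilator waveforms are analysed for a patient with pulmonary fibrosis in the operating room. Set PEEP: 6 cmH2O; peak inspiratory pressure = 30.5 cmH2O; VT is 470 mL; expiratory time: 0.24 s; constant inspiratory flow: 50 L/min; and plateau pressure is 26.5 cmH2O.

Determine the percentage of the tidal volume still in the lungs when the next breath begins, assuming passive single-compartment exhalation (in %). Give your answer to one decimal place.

11.3

Flow: 50 L/min ÷ 60 = 0.8333 L/s.
R = (PIP − Pplat)/V̇ = (30.5 − 26.5) / 0.8333 = 4.0/0.8333 = 4.8 cmH2O·s/L.
C = Vt/(Pplat − PEEP) = 470.0 / (26.5 − 6) = 470.0/20.5 = 22.927 mL/cmH2O.
τ = R × C = 4.8 × 0.02293 L/cmH2O = 0.1101 s.
Fraction remaining at end-expiration = e^(−Te/τ) = e^(−0.24/0.1101) = 0.1131 → 11.31%.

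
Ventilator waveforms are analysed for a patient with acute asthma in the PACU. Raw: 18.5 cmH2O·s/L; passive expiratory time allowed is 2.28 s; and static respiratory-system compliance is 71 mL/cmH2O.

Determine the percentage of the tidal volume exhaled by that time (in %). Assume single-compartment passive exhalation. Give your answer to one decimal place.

τ = R × C = 18.5 × 71 mL/cmH2O = 18.5 × 0.071 L/cmH2O = 1.314 s.
Passive exhalation: V(t)/V₀ = e^(−t/τ) = e^(−2.28/1.314) = 0.1764.
Fraction exhaled = 1 − 0.1764 = 0.8236 → 82.36%.

82.4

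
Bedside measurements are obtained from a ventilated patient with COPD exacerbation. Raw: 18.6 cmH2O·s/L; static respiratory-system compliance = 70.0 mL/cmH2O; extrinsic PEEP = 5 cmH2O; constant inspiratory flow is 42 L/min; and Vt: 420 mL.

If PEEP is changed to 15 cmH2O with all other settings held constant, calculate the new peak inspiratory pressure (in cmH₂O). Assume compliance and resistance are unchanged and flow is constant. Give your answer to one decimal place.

Flow: 42 L/min ÷ 60 = 0.7 L/s.
PIP = Vt/C + R·V̇ + PEEP (constant-flow equation of motion).
Only the baseline term changes: ΔPIP = ΔPEEP = 15 − 5 = 10.0 cmH2O.
Original PIP = 420/70.0 + 18.6×0.7 + 5 = 24.02 cmH2O; new PIP = 24.02 + (10.0) = 34.02 cmH2O.

34.0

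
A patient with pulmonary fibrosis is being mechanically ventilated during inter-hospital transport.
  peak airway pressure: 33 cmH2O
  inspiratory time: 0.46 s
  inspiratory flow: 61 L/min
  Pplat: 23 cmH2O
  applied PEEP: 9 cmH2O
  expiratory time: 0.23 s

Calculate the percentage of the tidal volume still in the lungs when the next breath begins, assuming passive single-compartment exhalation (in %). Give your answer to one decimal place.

49.7

Flow: 61 L/min ÷ 60 = 1.0167 L/s.
Vt = flow × Ti = 1.0167 L/s × 0.46 s × 1000 mL/L = 467.68 mL.
R = (PIP − Pplat)/V̇ = (33 − 23) / 1.0167 = 10.0/1.0167 = 9.836 cmH2O·s/L.
C = Vt/(Pplat − PEEP) = 467.68 / (23 − 9) = 467.68/14.0 = 33.406 mL/cmH2O.
τ = R × C = 9.836 × 0.03341 L/cmH2O = 0.3286 s.
Fraction remaining at end-expiration = e^(−Te/τ) = e^(−0.23/0.3286) = 0.4966 → 49.66%.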